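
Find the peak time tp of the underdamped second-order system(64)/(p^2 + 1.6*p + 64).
Standard form: ωn²/(p²+2ζωn·p+ωn²) → ωn = 8, ζ = 0.1.
ωd = ωn·√(1-ζ²) = 8·√(1-0.1²) = 7.96.
tp = π/ωd = π/7.96 = 0.3947 s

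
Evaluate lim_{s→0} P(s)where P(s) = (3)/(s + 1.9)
DC gain = P(0) = num(0)/den(0) = 3/1.9 = 1.579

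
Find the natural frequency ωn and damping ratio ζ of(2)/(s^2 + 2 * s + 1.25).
Underdamped: complex pole -1 + 0.5j. ωn = |pole| = 1.118, ζ = -Re(pole)/ωn = 0.8944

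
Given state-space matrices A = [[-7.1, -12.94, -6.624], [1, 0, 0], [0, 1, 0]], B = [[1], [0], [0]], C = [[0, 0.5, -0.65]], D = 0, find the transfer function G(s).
G(s) = C(sI - A)⁻¹B + D.
Characteristic polynomial det(sI - A) = s^3 + 7.1*s^2 + 12.94*s + 6.624.
Numerator from C·adj(sI-A)·B + D·det(sI-A) = 0.5*s - 0.65.
G(s) = (0.5*s - 0.65)/(s^3 + 7.1*s^2 + 12.94*s + 6.624)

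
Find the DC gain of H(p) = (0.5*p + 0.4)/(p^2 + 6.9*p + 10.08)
DC gain = H(0) = num(0)/den(0) = 0.4/10.08 = 0.03968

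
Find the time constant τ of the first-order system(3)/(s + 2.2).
First-order system: τ = -1/pole. Pole = -2.2. τ = -1/(-2.2) = 0.4545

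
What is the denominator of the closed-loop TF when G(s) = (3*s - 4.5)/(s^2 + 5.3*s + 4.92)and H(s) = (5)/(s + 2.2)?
Characteristic poly = G_den * H_den + G_num * H_num = (s^3 + 7.5*s^2 + 16.58*s + 10.824) + (15*s - 22.5) = s^3 + 7.5*s^2 + 31.58*s - 11.676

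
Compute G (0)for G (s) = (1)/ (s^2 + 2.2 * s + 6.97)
DC gain = G(0) = num(0)/den(0) = 1/6.97 = 0.1435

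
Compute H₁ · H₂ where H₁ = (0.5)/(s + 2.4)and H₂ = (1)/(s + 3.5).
Series: H = H₁ · H₂ = (n₁·n₂)/(d₁·d₂).
Num: n₁·n₂ = 0.5. Den: d₁·d₂ = s^2 + 5.9*s + 8.4.
H(s) = (0.5)/(s^2 + 5.9*s + 8.4)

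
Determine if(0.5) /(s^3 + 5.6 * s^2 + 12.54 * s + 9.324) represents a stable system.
Denominator: s^3 + 5.6*s^2 + 12.54*s + 9.324 = (s + 1.4)(s^2 + 4.2*s + 6.66). Poles: -1.4, -2.1 + 1.5j, -2.1 - 1.5j. All Re(p)<0: Yes (stable)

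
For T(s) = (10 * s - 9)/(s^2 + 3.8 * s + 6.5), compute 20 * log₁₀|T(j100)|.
Substitute s = j*100: T(j100) = 0.00469874 - 0.0998864j.
|T(j100)| = sqrt(Re² + Im²) = 0.1.
20*log₁₀(0.1) = -20.00 dB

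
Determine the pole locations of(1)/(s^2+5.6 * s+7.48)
Set denominator = 0: s^2 + 5.6*s + 7.48 = (s + 2.2)(s + 3.4) = 0 → Poles: -2.2, -3.4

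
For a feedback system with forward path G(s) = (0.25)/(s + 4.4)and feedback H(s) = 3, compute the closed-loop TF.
Closed-loop T = G/(1+GH).
Numerator: G_num * H_den = 0.25.
Denominator: G_den * H_den + G_num * H_num = (s + 4.4) + (0.75) = s + 5.15.
T(s) = (0.25)/(s + 5.15)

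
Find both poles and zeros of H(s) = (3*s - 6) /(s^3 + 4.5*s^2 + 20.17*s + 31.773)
Set denominator = 0: s^3 + 4.5*s^2 + 20.17*s + 31.773 = (s + 2.1)(s^2 + 2.4*s + 15.13) = 0 → Poles: -1.2 + 3.7j, -1.2 - 3.7j, -2.1
Set numerator = 0: 3*s - 6 = 0 → Zeros: 2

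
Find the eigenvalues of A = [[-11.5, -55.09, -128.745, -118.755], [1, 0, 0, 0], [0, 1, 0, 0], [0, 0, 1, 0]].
Eigenvalues solve det(λI - A) = 0.
Characteristic polynomial: λ^4 + 11.5*λ^3 + 55.09*λ^2 + 128.745*λ + 118.755 = 0.
Factor: (λ + 3.5)(λ + 2.6)(λ^2 + 5.4*λ + 13.05) = 0.
Roots: -2.6, -2.7 + 2.4j, -2.7 - 2.4j, -3.5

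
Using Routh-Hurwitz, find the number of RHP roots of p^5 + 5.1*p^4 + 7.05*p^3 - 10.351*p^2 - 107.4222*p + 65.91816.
Routh array:
p^5: [1, 7.05, -107.4222]; p^4: [5.1, -10.351, 65.91816]; p^3: [9.07961, -120.347]; p^2: [57.2479, 65.91816]; p^1: [-130.802]; p^0: [65.91816]
First column: [1, 5.1, 9.07961, 57.2479, -130.802, 65.91816]. Sign changes = RHP roots = 2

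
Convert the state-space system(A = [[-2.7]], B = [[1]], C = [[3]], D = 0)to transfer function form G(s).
G(s) = C(sI - A)⁻¹B + D.
Characteristic polynomial det(sI - A) = s + 2.7.
Numerator from C·adj(sI-A)·B + D·det(sI-A) = 3.
G(s) = (3)/(s + 2.7)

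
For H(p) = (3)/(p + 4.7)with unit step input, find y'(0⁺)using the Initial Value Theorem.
IVT: y'(0⁺) = lim_{p→∞} p²·Y(p) = lim_{p→∞} p·H(p).
deg(num) = 0, deg(den) = 1, relative degree = 1, so p·H(p) → (leading num)/(leading den) = 3/1 = 3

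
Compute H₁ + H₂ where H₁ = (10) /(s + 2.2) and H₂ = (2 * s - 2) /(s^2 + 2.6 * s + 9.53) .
Parallel: H = H₁ + H₂ = (n₁·d₂ + n₂·d₁)/(d₁·d₂).
n₁·d₂ = 10*s^2 + 26*s + 95.3. n₂·d₁ = 2*s^2 + 2.4*s - 4.4. Sum = 12*s^2 + 28.4*s + 90.9. d₁·d₂ = s^3 + 4.8*s^2 + 15.25*s + 20.966.
H(s) = (12*s^2 + 28.4*s + 90.9)/(s^3 + 4.8*s^2 + 15.25*s + 20.966)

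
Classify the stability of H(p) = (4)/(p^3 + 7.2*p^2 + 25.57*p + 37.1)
Denominator: p^3 + 7.2*p^2 + 25.57*p + 37.1 = (p + 2.8)(p^2 + 4.4*p + 13.25). Poles: -2.2 + 2.9j, -2.2 - 2.9j, -2.8. Stable (all poles in LHP)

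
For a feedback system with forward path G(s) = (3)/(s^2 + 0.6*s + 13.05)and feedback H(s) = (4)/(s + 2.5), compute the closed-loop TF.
Closed-loop T = G/(1+GH).
Numerator: G_num * H_den = 3*s + 7.5.
Denominator: G_den * H_den + G_num * H_num = (s^3 + 3.1*s^2 + 14.55*s + 32.625) + (12) = s^3 + 3.1*s^2 + 14.55*s + 44.625.
T(s) = (3*s + 7.5)/(s^3 + 3.1*s^2 + 14.55*s + 44.625)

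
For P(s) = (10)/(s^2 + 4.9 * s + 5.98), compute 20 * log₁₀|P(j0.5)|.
Substitute s = j*0.5: P(j0.5) = 1.47546 - 0.630868j.
|P(j0.5)| = sqrt(Re² + Im²) = 1.605.
20*log₁₀(1.605) = 4.11 dB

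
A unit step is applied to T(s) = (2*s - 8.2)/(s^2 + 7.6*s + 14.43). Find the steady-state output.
FVT: lim_{t→∞} y(t) = lim_{s→0} s*Y(s) where Y(s) = T(s)/s.
= lim_{s→0} T(s) = T(0) = num(0)/den(0) = -8.2/14.43 = -0.5683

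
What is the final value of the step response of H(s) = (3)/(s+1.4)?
FVT: lim_{t→∞} y(t) = lim_{s→0} s*Y(s) where Y(s) = H(s)/s.
= lim_{s→0} H(s) = H(0) = num(0)/den(0) = 3/1.4 = 2.143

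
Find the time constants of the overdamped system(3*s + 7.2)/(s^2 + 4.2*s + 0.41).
Overdamped: real poles at -4.1, -0.1. τ = -1/pole → τ₁ = 0.2439, τ₂ = 10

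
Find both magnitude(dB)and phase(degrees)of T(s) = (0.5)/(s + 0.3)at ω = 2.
Substitute s = j*2: T(j2) = 0.0366748 - 0.244499j.
|T| = 20*log₁₀(sqrt(Re²+Im²)) = -12.14 dB.
∠T = atan2(Im, Re) = -81.47°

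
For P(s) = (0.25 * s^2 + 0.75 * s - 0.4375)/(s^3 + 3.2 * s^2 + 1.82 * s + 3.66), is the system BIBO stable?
Denominator: s^3 + 3.2*s^2 + 1.82*s + 3.66 = (s + 3)(s^2 + 0.2*s + 1.22). Poles: -0.1 + 1.1j, -0.1 - 1.1j, -3. All Re(p)<0: Yes (stable)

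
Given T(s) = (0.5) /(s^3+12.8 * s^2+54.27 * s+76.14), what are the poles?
Set denominator = 0: s^3 + 12.8*s^2 + 54.27*s + 76.14 = (s + 4.5)(s + 3.6)(s + 4.7) = 0 → Poles: -3.6, -4.5, -4.7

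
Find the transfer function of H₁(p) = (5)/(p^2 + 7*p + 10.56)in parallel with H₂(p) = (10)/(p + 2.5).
Parallel: H = H₁ + H₂ = (n₁·d₂ + n₂·d₁)/(d₁·d₂).
n₁·d₂ = 5*p + 12.5. n₂·d₁ = 10*p^2 + 70*p + 105.6. Sum = 10*p^2 + 75*p + 118.1. d₁·d₂ = p^3 + 9.5*p^2 + 28.06*p + 26.4.
H(p) = (10*p^2 + 75*p + 118.1)/(p^3 + 9.5*p^2 + 28.06*p + 26.4)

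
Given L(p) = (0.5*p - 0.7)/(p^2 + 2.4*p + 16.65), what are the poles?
Set denominator = 0: p^2 + 2.4*p + 16.65 = 0 → Poles: -1.2 + 3.9j, -1.2 - 3.9j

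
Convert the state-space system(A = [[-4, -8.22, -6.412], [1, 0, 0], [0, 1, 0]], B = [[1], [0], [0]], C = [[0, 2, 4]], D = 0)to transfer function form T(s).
T(s) = C(sI - A)⁻¹B + D.
Characteristic polynomial det(sI - A) = s^3 + 4*s^2 + 8.22*s + 6.412.
Numerator from C·adj(sI-A)·B + D·det(sI-A) = 2*s + 4.
T(s) = (2*s + 4)/(s^3 + 4*s^2 + 8.22*s + 6.412)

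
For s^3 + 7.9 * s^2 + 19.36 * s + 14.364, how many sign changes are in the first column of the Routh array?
Routh array:
s^3: [1, 19.36]; s^2: [7.9, 14.364]; s^1: [17.5418]; s^0: [14.364]
First column: [1, 7.9, 17.5418, 14.364]. Sign changes = 0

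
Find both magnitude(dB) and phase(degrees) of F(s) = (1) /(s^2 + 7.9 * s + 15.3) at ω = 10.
Substitute s = j*10: F(j10) = -0.00631379 - 0.00588889j.
|F| = 20*log₁₀(sqrt(Re²+Im²)) = -41.28 dB.
∠F = atan2(Im, Re) = -136.99°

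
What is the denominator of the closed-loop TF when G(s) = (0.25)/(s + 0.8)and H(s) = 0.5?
Characteristic poly = G_den * H_den + G_num * H_num = (s + 0.8) + (0.125) = s + 0.925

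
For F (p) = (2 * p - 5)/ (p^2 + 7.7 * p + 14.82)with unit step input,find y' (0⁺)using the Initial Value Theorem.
IVT: y'(0⁺) = lim_{p→∞} p²·Y(p) = lim_{p→∞} p·F(p).
deg(num) = 1, deg(den) = 2, relative degree = 1, so p·F(p) → (leading num)/(leading den) = 2/1 = 2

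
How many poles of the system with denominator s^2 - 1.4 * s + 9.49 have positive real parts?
Poles: 0.7 + 3j, 0.7 - 3j. RHP poles (Re>0): 2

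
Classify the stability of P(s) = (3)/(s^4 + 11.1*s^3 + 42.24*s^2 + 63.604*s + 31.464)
Denominator: s^4 + 11.1*s^3 + 42.24*s^2 + 63.604*s + 31.464 = (s + 3.6)(s + 4.6)(s + 1)(s + 1.9). Poles: -1, -1.9, -3.6, -4.6. Stable (all poles in LHP)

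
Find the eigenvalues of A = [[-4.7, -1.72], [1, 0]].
Eigenvalues solve det(λI - A) = 0.
Characteristic polynomial: λ^2 + 4.7*λ + 1.72 = 0.
Factor: (λ + 4.3)(λ + 0.4) = 0.
Roots: -0.4, -4.3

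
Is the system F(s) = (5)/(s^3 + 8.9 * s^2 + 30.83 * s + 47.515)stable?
Denominator: s^3 + 8.9*s^2 + 30.83*s + 47.515 = (s + 4.3)(s^2 + 4.6*s + 11.05). Poles: -2.3 + 2.4j, -2.3 - 2.4j, -4.3. All Re(p)<0: Yes (stable)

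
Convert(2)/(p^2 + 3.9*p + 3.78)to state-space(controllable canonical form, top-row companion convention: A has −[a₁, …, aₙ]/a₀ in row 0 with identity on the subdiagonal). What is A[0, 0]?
Reachable canonical form for den = p^2 + 3.9*p + 3.78: top row of A = -[a₁,a₂,...,aₙ]/a₀, ones on the subdiagonal, zeros elsewhere.
A = [[-3.9, -3.78], [1, 0]].
A[0,0] = -3.9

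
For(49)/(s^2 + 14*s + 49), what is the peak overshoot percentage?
Standard form: ωn²/(s²+2ζωn·s+ωn²) → ωn = 7, ζ = 1.
ζ ≥ 1, so the response is non-oscillatory: peak overshoot = 0%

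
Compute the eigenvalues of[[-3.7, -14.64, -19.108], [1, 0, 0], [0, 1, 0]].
Eigenvalues solve det(λI - A) = 0.
Characteristic polynomial: λ^3 + 3.7*λ^2 + 14.64*λ + 19.108 = 0.
Factor: (λ + 1.7)(λ^2 + 2*λ + 11.24) = 0.
Roots: -1 + 3.2j, -1 - 3.2j, -1.7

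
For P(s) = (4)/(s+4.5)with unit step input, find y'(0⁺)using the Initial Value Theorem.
IVT: y'(0⁺) = lim_{s→∞} s²·Y(s) = lim_{s→∞} s·P(s).
deg(num) = 0, deg(den) = 1, relative degree = 1, so s·P(s) → (leading num)/(leading den) = 4/1 = 4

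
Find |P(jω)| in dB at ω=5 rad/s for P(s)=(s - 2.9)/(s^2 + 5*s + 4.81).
Substitute s = j*5: P(j5) = 0.17775 - 0.0275508j.
|P(j5)| = sqrt(Re² + Im²) = 0.1799.
20*log₁₀(0.1799) = -14.90 dB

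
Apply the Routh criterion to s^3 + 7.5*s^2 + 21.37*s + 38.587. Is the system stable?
Routh array:
s^3: [1, 21.37]; s^2: [7.5, 38.587]; s^1: [16.2251]; s^0: [38.587]
First column: [1, 7.5, 16.2251, 38.587]. Sign changes = 0.
Yes, stable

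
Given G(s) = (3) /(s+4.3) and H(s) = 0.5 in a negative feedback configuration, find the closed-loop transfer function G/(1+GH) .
Closed-loop T = G/(1+GH).
Numerator: G_num * H_den = 3.
Denominator: G_den * H_den + G_num * H_num = (s + 4.3) + (1.5) = s + 5.8.
T(s) = (3)/(s + 5.8)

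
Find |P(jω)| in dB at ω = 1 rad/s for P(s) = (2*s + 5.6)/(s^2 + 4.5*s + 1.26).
Substitute s = j*1: P(j1) = 0.514628 - 1.21471j.
|P(j1)| = sqrt(Re² + Im²) = 1.319.
20*log₁₀(1.319) = 2.41 dB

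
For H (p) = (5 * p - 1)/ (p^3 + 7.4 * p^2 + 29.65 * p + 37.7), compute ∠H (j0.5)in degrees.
Substitute p = j*0.5: H(j0.5) = 0.000599475 + 0.0694892j.
∠H(j0.5) = atan2(Im, Re) = atan2(0.0694892, 0.000599475) = 89.51°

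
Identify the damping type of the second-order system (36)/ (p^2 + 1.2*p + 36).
Standard form: ωn²/(p²+2ζωn·p+ωn²) gives ωn=6, ζ=0.1.
Underdamped (ζ = 0.1 < 1)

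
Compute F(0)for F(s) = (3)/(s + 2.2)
DC gain = F(0) = num(0)/den(0) = 3/2.2 = 1.364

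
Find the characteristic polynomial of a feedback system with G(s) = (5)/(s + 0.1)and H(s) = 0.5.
Characteristic poly = G_den * H_den + G_num * H_num = (s + 0.1) + (2.5) = s + 2.6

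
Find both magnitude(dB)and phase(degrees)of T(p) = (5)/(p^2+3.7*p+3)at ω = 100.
Substitute p = j*100: T(j100) = -0.000499466 - 1.84858e-05j.
|T| = 20*log₁₀(sqrt(Re²+Im²)) = -66.02 dB.
∠T = atan2(Im, Re) = -177.88°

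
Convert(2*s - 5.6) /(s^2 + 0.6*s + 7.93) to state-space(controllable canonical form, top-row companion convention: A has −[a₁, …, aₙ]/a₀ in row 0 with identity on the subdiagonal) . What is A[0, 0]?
Reachable canonical form for den = s^2 + 0.6*s + 7.93: top row of A = -[a₁,a₂,...,aₙ]/a₀, ones on the subdiagonal, zeros elsewhere.
A = [[-0.6, -7.93], [1, 0]].
A[0,0] = -0.6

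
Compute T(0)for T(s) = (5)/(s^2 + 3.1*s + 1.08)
DC gain = T(0) = num(0)/den(0) = 5/1.08 = 4.63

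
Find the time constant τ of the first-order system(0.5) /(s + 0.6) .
First-order system: τ = -1/pole. Pole = -0.6. τ = -1/(-0.6) = 1.667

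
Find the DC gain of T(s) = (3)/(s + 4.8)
DC gain = T(0) = num(0)/den(0) = 3/4.8 = 0.625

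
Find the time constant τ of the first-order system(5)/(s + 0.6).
First-order system: τ = -1/pole. Pole = -0.6. τ = -1/(-0.6) = 1.667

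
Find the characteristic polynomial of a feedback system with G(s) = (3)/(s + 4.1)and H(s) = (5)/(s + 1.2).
Characteristic poly = G_den * H_den + G_num * H_num = (s^2 + 5.3*s + 4.92) + (15) = s^2 + 5.3*s + 19.92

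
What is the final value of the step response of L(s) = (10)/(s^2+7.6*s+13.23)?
FVT: lim_{t→∞} y(t) = lim_{s→0} s*Y(s) where Y(s) = L(s)/s.
= lim_{s→0} L(s) = L(0) = num(0)/den(0) = 10/13.23 = 0.7559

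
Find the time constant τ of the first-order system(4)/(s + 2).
First-order system: τ = -1/pole. Pole = -2. τ = -1/(-2) = 0.5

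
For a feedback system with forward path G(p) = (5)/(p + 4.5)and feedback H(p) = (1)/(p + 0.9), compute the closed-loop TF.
Closed-loop T = G/(1+GH).
Numerator: G_num * H_den = 5*p + 4.5.
Denominator: G_den * H_den + G_num * H_num = (p^2 + 5.4*p + 4.05) + (5) = p^2 + 5.4*p + 9.05.
T(p) = (5*p + 4.5)/(p^2 + 5.4*p + 9.05)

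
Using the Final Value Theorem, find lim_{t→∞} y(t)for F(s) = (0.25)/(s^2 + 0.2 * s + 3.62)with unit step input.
FVT: lim_{t→∞} y(t) = lim_{s→0} s*Y(s) where Y(s) = F(s)/s.
= lim_{s→0} F(s) = F(0) = num(0)/den(0) = 0.25/3.62 = 0.06906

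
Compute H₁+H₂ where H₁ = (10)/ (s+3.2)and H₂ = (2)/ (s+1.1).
Parallel: H = H₁ + H₂ = (n₁·d₂ + n₂·d₁)/(d₁·d₂).
n₁·d₂ = 10*s + 11. n₂·d₁ = 2*s + 6.4. Sum = 12*s + 17.4. d₁·d₂ = s^2 + 4.3*s + 3.52.
H(s) = (12*s + 17.4)/(s^2 + 4.3*s + 3.52)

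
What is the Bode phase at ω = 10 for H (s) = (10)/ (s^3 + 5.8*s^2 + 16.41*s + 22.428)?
Substitute s = j*10: H(j10) = -0.00552262 + 0.00827939j.
∠H(j10) = atan2(Im, Re) = atan2(0.00827939, -0.00552262) = 123.70° (principal value).
Summing the individual angle contributions Σ∠(j10 − zᵢ) − Σ∠(j10 − pₖ) over the 0 zero(s) and 3 pole(s), each followed continuously from ω = 0 (DC phase referenced to (−180°, 180°]), gives -236.30°, i.e. the principal value - 360°. Continuous Bode phase = -236.30°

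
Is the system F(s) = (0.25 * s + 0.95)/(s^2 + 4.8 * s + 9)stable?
Denominator: s^2 + 4.8*s + 9. Poles: -2.4 + 1.8j, -2.4 - 1.8j. All Re(p)<0: Yes (stable)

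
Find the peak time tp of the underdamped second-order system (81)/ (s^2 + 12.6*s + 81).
Standard form: ωn²/(s²+2ζωn·s+ωn²) → ωn = 9, ζ = 0.7.
ωd = ωn·√(1-ζ²) = 9·√(1-0.7²) = 6.427.
tp = π/ωd = π/6.427 = 0.4888 s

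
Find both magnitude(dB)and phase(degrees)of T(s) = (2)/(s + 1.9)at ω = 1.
Substitute s = j*1: T(j1) = 0.824295 - 0.433839j.
|T| = 20*log₁₀(sqrt(Re²+Im²)) = -0.62 dB.
∠T = atan2(Im, Re) = -27.76°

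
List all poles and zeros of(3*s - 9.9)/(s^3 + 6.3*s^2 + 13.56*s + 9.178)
Set denominator = 0: s^3 + 6.3*s^2 + 13.56*s + 9.178 = (s + 1.3)(s^2 + 5*s + 7.06) = 0 → Poles: -1.3, -2.5 + 0.9j, -2.5 - 0.9j
Set numerator = 0: 3*s - 9.9 = 0 → Zeros: 3.3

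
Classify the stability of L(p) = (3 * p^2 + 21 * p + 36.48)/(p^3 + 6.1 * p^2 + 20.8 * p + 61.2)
Denominator: p^3 + 6.1*p^2 + 20.8*p + 61.2 = (p + 4.5)(p^2 + 1.6*p + 13.6). Poles: -0.8 + 3.6j, -0.8 - 3.6j, -4.5. Stable (all poles in LHP)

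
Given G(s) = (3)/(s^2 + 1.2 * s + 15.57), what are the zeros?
Numerator is a nonzero constant (3) → Zeros: none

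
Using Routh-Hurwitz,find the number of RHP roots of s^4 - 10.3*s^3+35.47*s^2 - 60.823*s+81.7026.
Routh array:
s^4: [1, 35.47, 81.7026]; s^3: [-10.3, -60.823]; s^2: [29.5649, 81.7026]; s^1: [-32.3589]; s^0: [81.7026]
First column: [1, -10.3, 29.5649, -32.3589, 81.7026]. Sign changes = RHP roots = 4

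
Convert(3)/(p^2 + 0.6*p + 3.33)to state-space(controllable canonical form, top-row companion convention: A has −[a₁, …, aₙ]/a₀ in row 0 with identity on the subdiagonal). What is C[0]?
Reachable canonical form: C = numerator coefficients (right-aligned, zero-padded to length n).
num = 3, C = [[0, 3]].
C[0] = 0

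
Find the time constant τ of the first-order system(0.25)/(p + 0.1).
First-order system: τ = -1/pole. Pole = -0.1. τ = -1/(-0.1) = 10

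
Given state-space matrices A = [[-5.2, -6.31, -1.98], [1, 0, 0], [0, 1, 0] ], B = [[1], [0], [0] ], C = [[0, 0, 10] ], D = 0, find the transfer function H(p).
H(p) = C(pI - A)⁻¹B + D.
Characteristic polynomial det(pI - A) = p^3 + 5.2*p^2 + 6.31*p + 1.98.
Numerator from C·adj(pI-A)·B + D·det(pI-A) = 10.
H(p) = (10)/(p^3 + 5.2*p^2 + 6.31*p + 1.98)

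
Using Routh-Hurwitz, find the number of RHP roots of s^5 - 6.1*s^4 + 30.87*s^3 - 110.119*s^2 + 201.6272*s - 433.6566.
Routh array:
s^5: [1, 30.87, 201.6272]; s^4: [-6.1, -110.119, -433.6566]; s^3: [12.8177, 130.536]; s^2: [-47.9964, -433.6566]; s^1: [14.7255]; s^0: [-433.6566]
First column: [1, -6.1, 12.8177, -47.9964, 14.7255, -433.6566]. Sign changes = RHP roots = 5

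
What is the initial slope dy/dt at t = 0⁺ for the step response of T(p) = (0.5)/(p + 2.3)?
IVT: y'(0⁺) = lim_{p→∞} p²·Y(p) = lim_{p→∞} p·T(p).
deg(num) = 0, deg(den) = 1, relative degree = 1, so p·T(p) → (leading num)/(leading den) = 0.5/1 = 0.5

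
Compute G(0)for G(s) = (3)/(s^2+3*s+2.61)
DC gain = G(0) = num(0)/den(0) = 3/2.61 = 1.149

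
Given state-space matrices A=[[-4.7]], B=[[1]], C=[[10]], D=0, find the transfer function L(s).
L(s) = C(sI - A)⁻¹B + D.
Characteristic polynomial det(sI - A) = s + 4.7.
Numerator from C·adj(sI-A)·B + D·det(sI-A) = 10.
L(s) = (10)/(s + 4.7)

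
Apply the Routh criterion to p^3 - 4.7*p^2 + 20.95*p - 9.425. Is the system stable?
Routh array:
p^3: [1, 20.95]; p^2: [-4.7, -9.425]; p^1: [18.9447]; p^0: [-9.425]
First column: [1, -4.7, 18.9447, -9.425]. Sign changes = 3.
No, unstable (3 RHP root(s))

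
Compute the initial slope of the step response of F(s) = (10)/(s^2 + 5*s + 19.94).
IVT: y'(0⁺) = lim_{s→∞} s²·Y(s) = lim_{s→∞} s·F(s).
deg(num) = 0, deg(den) = 2, relative degree = 2 ≥ 2, so s·F(s) → 0. Initial slope = 0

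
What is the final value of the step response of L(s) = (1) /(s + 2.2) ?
FVT: lim_{t→∞} y(t) = lim_{s→0} s*Y(s) where Y(s) = L(s)/s.
= lim_{s→0} L(s) = L(0) = num(0)/den(0) = 1/2.2 = 0.4545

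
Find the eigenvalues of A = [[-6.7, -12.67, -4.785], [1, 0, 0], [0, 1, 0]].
Eigenvalues solve det(λI - A) = 0.
Characteristic polynomial: λ^3 + 6.7*λ^2 + 12.67*λ + 4.785 = 0.
Factor: (λ + 2.9)(λ + 0.5)(λ + 3.3) = 0.
Roots: -0.5, -2.9, -3.3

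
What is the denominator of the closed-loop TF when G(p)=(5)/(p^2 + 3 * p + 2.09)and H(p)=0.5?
Characteristic poly = G_den * H_den + G_num * H_num = (p^2 + 3*p + 2.09) + (2.5) = p^2 + 3*p + 4.59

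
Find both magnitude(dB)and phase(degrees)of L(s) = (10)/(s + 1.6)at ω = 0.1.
Substitute s = j*0.1: L(j0.1) = 6.22568 - 0.389105j.
|L| = 20*log₁₀(sqrt(Re²+Im²)) = 15.90 dB.
∠L = atan2(Im, Re) = -3.58°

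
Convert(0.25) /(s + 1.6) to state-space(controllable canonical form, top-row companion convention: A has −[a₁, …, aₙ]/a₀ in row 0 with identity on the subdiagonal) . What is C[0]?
Reachable canonical form: C = numerator coefficients (right-aligned, zero-padded to length n).
num = 0.25, C = [[0.25]].
C[0] = 0.25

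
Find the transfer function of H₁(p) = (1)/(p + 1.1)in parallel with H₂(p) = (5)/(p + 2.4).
Parallel: H = H₁ + H₂ = (n₁·d₂ + n₂·d₁)/(d₁·d₂).
n₁·d₂ = p + 2.4. n₂·d₁ = 5*p + 5.5. Sum = 6*p + 7.9. d₁·d₂ = p^2 + 3.5*p + 2.64.
H(p) = (6*p + 7.9)/(p^2 + 3.5*p + 2.64)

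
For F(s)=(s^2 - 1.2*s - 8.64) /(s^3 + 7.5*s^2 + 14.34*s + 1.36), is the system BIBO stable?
Denominator: s^3 + 7.5*s^2 + 14.34*s + 1.36 = (s + 4)(s + 0.1)(s + 3.4). Poles: -0.1, -3.4, -4. All Re(p)<0: Yes (stable)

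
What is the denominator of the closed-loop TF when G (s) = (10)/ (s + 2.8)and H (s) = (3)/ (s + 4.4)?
Characteristic poly = G_den * H_den + G_num * H_num = (s^2 + 7.2*s + 12.32) + (30) = s^2 + 7.2*s + 42.32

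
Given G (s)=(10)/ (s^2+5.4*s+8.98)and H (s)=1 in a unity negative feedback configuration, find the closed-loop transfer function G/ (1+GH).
Closed-loop T = G/(1+GH).
Numerator: G_num * H_den = 10.
Denominator: G_den * H_den + G_num * H_num = (s^2 + 5.4*s + 8.98) + (10) = s^2 + 5.4*s + 18.98.
T(s) = (10)/(s^2 + 5.4*s + 18.98)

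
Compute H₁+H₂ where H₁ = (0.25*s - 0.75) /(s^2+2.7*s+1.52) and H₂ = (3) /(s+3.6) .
Parallel: H = H₁ + H₂ = (n₁·d₂ + n₂·d₁)/(d₁·d₂).
n₁·d₂ = 0.25*s^2 + 0.15*s - 2.7. n₂·d₁ = 3*s^2 + 8.1*s + 4.56. Sum = 3.25*s^2 + 8.25*s + 1.86. d₁·d₂ = s^3 + 6.3*s^2 + 11.24*s + 5.472.
H(s) = (3.25*s^2 + 8.25*s + 1.86)/(s^3 + 6.3*s^2 + 11.24*s + 5.472)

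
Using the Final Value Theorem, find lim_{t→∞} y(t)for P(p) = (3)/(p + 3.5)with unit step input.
FVT: lim_{t→∞} y(t) = lim_{p→0} p*Y(p) where Y(p) = P(p)/p.
= lim_{p→0} P(p) = P(0) = num(0)/den(0) = 3/3.5 = 0.8571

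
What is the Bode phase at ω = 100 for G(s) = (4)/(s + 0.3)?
Substitute s = j*100: G(j100) = 0.000119999 - 0.0399996j.
∠G(j100) = atan2(Im, Re) = atan2(-0.0399996, 0.000119999) = -89.83°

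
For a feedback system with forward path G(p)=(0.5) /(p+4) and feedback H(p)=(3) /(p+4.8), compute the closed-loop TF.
Closed-loop T = G/(1+GH).
Numerator: G_num * H_den = 0.5*p + 2.4.
Denominator: G_den * H_den + G_num * H_num = (p^2 + 8.8*p + 19.2) + (1.5) = p^2 + 8.8*p + 20.7.
T(p) = (0.5*p + 2.4)/(p^2 + 8.8*p + 20.7)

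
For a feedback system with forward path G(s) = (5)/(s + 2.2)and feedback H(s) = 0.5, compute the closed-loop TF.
Closed-loop T = G/(1+GH).
Numerator: G_num * H_den = 5.
Denominator: G_den * H_den + G_num * H_num = (s + 2.2) + (2.5) = s + 4.7.
T(s) = (5)/(s + 4.7)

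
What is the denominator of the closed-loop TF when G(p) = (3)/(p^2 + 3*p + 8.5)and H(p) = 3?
Characteristic poly = G_den * H_den + G_num * H_num = (p^2 + 3*p + 8.5) + (9) = p^2 + 3*p + 17.5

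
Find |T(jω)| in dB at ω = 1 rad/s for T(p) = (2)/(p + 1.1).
Substitute p = j*1: T(j1) = 0.995475 - 0.904977j.
|T(j1)| = sqrt(Re² + Im²) = 1.345.
20*log₁₀(1.345) = 2.58 dB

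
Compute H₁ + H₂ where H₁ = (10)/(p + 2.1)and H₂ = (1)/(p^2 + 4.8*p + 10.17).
Parallel: H = H₁ + H₂ = (n₁·d₂ + n₂·d₁)/(d₁·d₂).
n₁·d₂ = 10*p^2 + 48*p + 101.7. n₂·d₁ = p + 2.1. Sum = 10*p^2 + 49*p + 103.8. d₁·d₂ = p^3 + 6.9*p^2 + 20.25*p + 21.357.
H(p) = (10*p^2 + 49*p + 103.8)/(p^3 + 6.9*p^2 + 20.25*p + 21.357)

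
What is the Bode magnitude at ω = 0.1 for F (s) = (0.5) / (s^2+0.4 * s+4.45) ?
Substitute s = j*0.1: F(j0.1) = 0.112603 - 0.00101445j.
|F(j0.1)| = sqrt(Re² + Im²) = 0.1126.
20*log₁₀(0.1126) = -18.97 dB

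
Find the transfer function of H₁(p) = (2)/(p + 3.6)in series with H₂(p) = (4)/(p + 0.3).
Series: H = H₁ · H₂ = (n₁·n₂)/(d₁·d₂).
Num: n₁·n₂ = 8. Den: d₁·d₂ = p^2 + 3.9*p + 1.08.
H(p) = (8)/(p^2 + 3.9*p + 1.08)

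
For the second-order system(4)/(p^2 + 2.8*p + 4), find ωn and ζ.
Standard form: ωn²/(p²+2ζωn·p+ωn²).
const=4=ωn² → ωn=2, p coeff=2.8=2ζωn → ζ=0.7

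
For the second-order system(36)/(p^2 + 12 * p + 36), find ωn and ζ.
Standard form: ωn²/(p²+2ζωn·p+ωn²).
const=36=ωn² → ωn=6, p coeff=12=2ζωn → ζ=1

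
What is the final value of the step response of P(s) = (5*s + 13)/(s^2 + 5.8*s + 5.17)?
FVT: lim_{t→∞} y(t) = lim_{s→0} s*Y(s) where Y(s) = P(s)/s.
= lim_{s→0} P(s) = P(0) = num(0)/den(0) = 13/5.17 = 2.515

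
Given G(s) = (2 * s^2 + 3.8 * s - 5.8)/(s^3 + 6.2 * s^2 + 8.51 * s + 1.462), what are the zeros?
Set numerator = 0: 2*s^2 + 3.8*s - 5.8 = 2*(s + 2.9)(s - 1) = 0 → Zeros: -2.9, 1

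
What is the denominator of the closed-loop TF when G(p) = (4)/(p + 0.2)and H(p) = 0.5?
Characteristic poly = G_den * H_den + G_num * H_num = (p + 0.2) + (2) = p + 2.2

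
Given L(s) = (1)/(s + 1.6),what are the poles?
Set denominator = 0: s + 1.6 = 0 → Poles: -1.6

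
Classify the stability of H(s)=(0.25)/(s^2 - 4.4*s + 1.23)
Denominator: s^2 - 4.4*s + 1.23 = (s - 4.1)(s - 0.3). Poles: 0.3, 4.1. Unstable (2 pole(s) in RHP)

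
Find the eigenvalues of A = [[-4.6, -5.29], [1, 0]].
Eigenvalues solve det(λI - A) = 0.
Characteristic polynomial: λ^2 + 4.6*λ + 5.29 = 0.
Factor: (λ + 2.3)(λ + 2.3) = 0.
Roots: -2.3, -2.3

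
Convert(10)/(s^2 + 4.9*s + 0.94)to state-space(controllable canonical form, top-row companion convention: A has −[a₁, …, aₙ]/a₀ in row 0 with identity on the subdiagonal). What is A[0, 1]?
Reachable canonical form for den = s^2 + 4.9*s + 0.94: top row of A = -[a₁,a₂,...,aₙ]/a₀, ones on the subdiagonal, zeros elsewhere.
A = [[-4.9, -0.94], [1, 0]].
A[0,1] = -0.94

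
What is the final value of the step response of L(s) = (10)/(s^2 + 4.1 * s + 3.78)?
FVT: lim_{t→∞} y(t) = lim_{s→0} s*Y(s) where Y(s) = L(s)/s.
= lim_{s→0} L(s) = L(0) = num(0)/den(0) = 10/3.78 = 2.646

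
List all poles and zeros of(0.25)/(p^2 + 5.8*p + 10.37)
Set denominator = 0: p^2 + 5.8*p + 10.37 = 0 → Poles: -2.9 + 1.4j, -2.9 - 1.4j
Numerator is a nonzero constant (0.25) → Zeros: none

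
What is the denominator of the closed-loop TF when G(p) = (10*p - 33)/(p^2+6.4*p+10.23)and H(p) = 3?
Characteristic poly = G_den * H_den + G_num * H_num = (p^2 + 6.4*p + 10.23) + (30*p - 99) = p^2 + 36.4*p - 88.77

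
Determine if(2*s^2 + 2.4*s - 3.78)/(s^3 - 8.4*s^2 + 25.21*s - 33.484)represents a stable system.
Denominator: s^3 - 8.4*s^2 + 25.21*s - 33.484 = (s - 4.4)(s^2 - 4*s + 7.61). Poles: 2 + 1.9j, 2 - 1.9j, 4.4. All Re(p)<0: No (unstable)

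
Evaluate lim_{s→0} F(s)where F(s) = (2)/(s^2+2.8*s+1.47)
DC gain = F(0) = num(0)/den(0) = 2/1.47 = 1.361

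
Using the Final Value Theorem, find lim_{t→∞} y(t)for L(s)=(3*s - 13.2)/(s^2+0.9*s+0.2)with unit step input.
FVT: lim_{t→∞} y(t) = lim_{s→0} s*Y(s) where Y(s) = L(s)/s.
= lim_{s→0} L(s) = L(0) = num(0)/den(0) = -13.2/0.2 = -66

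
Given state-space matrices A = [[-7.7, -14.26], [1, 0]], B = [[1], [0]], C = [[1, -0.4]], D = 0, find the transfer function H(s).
H(s) = C(sI - A)⁻¹B + D.
Characteristic polynomial det(sI - A) = s^2 + 7.7*s + 14.26.
Numerator from C·adj(sI-A)·B + D·det(sI-A) = s - 0.4.
H(s) = (s - 0.4)/(s^2 + 7.7*s + 14.26)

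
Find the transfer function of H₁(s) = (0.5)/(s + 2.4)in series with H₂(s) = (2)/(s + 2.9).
Series: H = H₁ · H₂ = (n₁·n₂)/(d₁·d₂).
Num: n₁·n₂ = 1. Den: d₁·d₂ = s^2 + 5.3*s + 6.96.
H(s) = (1)/(s^2 + 5.3*s + 6.96)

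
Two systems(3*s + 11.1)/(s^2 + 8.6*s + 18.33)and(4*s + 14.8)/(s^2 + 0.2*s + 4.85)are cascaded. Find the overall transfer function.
Series: H = H₁ · H₂ = (n₁·n₂)/(d₁·d₂).
Num: n₁·n₂ = 12*s^2 + 88.8*s + 164.28. Den: d₁·d₂ = s^4 + 8.8*s^3 + 24.9*s^2 + 45.376*s + 88.9005.
H(s) = (12*s^2 + 88.8*s + 164.28)/(s^4 + 8.8*s^3 + 24.9*s^2 + 45.376*s + 88.9005)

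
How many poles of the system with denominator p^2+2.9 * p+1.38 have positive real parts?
p^2 + 2.9*p + 1.38 = (p + 0.6)(p + 2.3). Poles: -0.6, -2.3. RHP poles (Re>0): 0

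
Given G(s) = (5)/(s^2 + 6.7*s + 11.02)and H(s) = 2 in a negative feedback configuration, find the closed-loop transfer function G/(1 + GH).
Closed-loop T = G/(1+GH).
Numerator: G_num * H_den = 5.
Denominator: G_den * H_den + G_num * H_num = (s^2 + 6.7*s + 11.02) + (10) = s^2 + 6.7*s + 21.02.
T(s) = (5)/(s^2 + 6.7*s + 21.02)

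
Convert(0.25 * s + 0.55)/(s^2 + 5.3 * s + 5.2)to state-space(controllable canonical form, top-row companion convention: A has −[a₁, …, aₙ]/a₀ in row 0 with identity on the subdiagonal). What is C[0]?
Reachable canonical form: C = numerator coefficients (right-aligned, zero-padded to length n).
num = 0.25*s + 0.55, C = [[0.25, 0.55]].
C[0] = 0.25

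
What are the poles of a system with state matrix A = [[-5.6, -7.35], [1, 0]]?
Eigenvalues solve det(λI - A) = 0.
Characteristic polynomial: λ^2 + 5.6*λ + 7.35 = 0.
Factor: (λ + 2.1)(λ + 3.5) = 0.
Roots: -2.1, -3.5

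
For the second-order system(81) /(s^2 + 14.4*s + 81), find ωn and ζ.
Standard form: ωn²/(s²+2ζωn·s+ωn²).
const=81=ωn² → ωn=9, s coeff=14.4=2ζωn → ζ=0.8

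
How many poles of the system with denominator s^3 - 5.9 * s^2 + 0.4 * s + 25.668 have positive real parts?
s^3 - 5.9*s^2 + 0.4*s + 25.668 = (s - 3.1)(s + 1.8)(s - 4.6). Poles: -1.8, 3.1, 4.6. RHP poles (Re>0): 2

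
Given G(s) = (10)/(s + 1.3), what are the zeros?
Numerator is a nonzero constant (10) → Zeros: none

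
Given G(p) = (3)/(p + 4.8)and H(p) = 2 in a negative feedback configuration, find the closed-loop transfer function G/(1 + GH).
Closed-loop T = G/(1+GH).
Numerator: G_num * H_den = 3.
Denominator: G_den * H_den + G_num * H_num = (p + 4.8) + (6) = p + 10.8.
T(p) = (3)/(p + 10.8)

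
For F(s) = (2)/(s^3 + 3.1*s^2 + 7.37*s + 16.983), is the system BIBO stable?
Denominator: s^3 + 3.1*s^2 + 7.37*s + 16.983 = (s + 2.7)(s^2 + 0.4*s + 6.29). Poles: -0.2 + 2.5j, -0.2 - 2.5j, -2.7. All Re(p)<0: Yes (stable)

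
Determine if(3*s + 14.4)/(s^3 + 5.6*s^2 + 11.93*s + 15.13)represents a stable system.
Denominator: s^3 + 5.6*s^2 + 11.93*s + 15.13 = (s + 3.4)(s^2 + 2.2*s + 4.45). Poles: -1.1 + 1.8j, -1.1 - 1.8j, -3.4. All Re(p)<0: Yes (stable)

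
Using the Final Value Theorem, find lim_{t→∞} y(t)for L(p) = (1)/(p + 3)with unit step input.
FVT: lim_{t→∞} y(t) = lim_{p→0} p*Y(p) where Y(p) = L(p)/p.
= lim_{p→0} L(p) = L(0) = num(0)/den(0) = 1/3 = 0.3333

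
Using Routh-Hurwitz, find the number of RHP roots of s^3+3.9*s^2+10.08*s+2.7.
Routh array:
s^3: [1, 10.08]; s^2: [3.9, 2.7]; s^1: [9.38769]; s^0: [2.7]
First column: [1, 3.9, 9.38769, 2.7]. Sign changes = RHP roots = 0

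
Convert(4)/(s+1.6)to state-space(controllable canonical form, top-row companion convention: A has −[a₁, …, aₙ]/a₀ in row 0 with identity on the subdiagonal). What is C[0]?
Reachable canonical form: C = numerator coefficients (right-aligned, zero-padded to length n).
num = 4, C = [[4]].
C[0] = 4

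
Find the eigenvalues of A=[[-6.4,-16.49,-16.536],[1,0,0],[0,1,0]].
Eigenvalues solve det(λI - A) = 0.
Characteristic polynomial: λ^3 + 6.4*λ^2 + 16.49*λ + 16.536 = 0.
Factor: (λ + 2.4)(λ^2 + 4*λ + 6.89) = 0.
Roots: -2 + 1.7j, -2 - 1.7j, -2.4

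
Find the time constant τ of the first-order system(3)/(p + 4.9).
First-order system: τ = -1/pole. Pole = -4.9. τ = -1/(-4.9) = 0.2041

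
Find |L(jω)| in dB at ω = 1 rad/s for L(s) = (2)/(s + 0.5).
Substitute s = j*1: L(j1) = 0.8 - 1.6j.
|L(j1)| = sqrt(Re² + Im²) = 1.789.
20*log₁₀(1.789) = 5.05 dB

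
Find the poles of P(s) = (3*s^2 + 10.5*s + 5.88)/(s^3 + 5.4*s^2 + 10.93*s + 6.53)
Set denominator = 0: s^3 + 5.4*s^2 + 10.93*s + 6.53 = (s + 1)(s^2 + 4.4*s + 6.53) = 0 → Poles: -1, -2.2 + 1.3j, -2.2 - 1.3j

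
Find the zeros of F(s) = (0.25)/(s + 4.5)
Numerator is a nonzero constant (0.25) → Zeros: none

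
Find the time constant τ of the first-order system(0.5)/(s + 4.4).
First-order system: τ = -1/pole. Pole = -4.4. τ = -1/(-4.4) = 0.2273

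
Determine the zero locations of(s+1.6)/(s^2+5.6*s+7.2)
Set numerator = 0: s + 1.6 = 0 → Zeros: -1.6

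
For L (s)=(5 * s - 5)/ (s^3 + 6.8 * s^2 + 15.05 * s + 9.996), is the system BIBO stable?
Denominator: s^3 + 6.8*s^2 + 15.05*s + 9.996 = (s + 1.2)(s^2 + 5.6*s + 8.33). Poles: -1.2, -2.8 + 0.7j, -2.8 - 0.7j. All Re(p)<0: Yes (stable)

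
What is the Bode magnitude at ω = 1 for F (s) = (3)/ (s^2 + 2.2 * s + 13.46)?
Substitute s = j*1: F(j1) = 0.233491 - 0.0412264j.
|F(j1)| = sqrt(Re² + Im²) = 0.2371.
20*log₁₀(0.2371) = -12.50 dB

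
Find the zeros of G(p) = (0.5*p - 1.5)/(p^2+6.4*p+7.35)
Set numerator = 0: 0.5*p - 1.5 = 0 → Zeros: 3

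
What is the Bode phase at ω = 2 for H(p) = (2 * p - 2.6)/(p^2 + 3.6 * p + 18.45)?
Substitute p = j*2: H(j2) = -0.0336476 + 0.293582j.
∠H(j2) = atan2(Im, Re) = atan2(0.293582, -0.0336476) = 96.54°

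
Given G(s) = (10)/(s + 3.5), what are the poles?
Set denominator = 0: s + 3.5 = 0 → Poles: -3.5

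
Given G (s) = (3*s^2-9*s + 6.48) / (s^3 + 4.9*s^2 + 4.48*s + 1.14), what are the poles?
Set denominator = 0: s^3 + 4.9*s^2 + 4.48*s + 1.14 = (s + 0.5)(s + 0.6)(s + 3.8) = 0 → Poles: -0.5, -0.6, -3.8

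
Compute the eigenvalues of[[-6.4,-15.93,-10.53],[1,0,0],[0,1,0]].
Eigenvalues solve det(λI - A) = 0.
Characteristic polynomial: λ^3 + 6.4*λ^2 + 15.93*λ + 10.53 = 0.
Factor: (λ + 1)(λ^2 + 5.4*λ + 10.53) = 0.
Roots: -1, -2.7 + 1.8j, -2.7 - 1.8j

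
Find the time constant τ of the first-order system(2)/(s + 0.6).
First-order system: τ = -1/pole. Pole = -0.6. τ = -1/(-0.6) = 1.667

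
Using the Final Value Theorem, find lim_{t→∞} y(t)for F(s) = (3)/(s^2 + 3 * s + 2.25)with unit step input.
FVT: lim_{t→∞} y(t) = lim_{s→0} s*Y(s) where Y(s) = F(s)/s.
= lim_{s→0} F(s) = F(0) = num(0)/den(0) = 3/2.25 = 1.333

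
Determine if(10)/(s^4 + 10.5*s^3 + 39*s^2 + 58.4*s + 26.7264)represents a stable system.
Denominator: s^4 + 10.5*s^3 + 39*s^2 + 58.4*s + 26.7264 = (s + 0.8)(s + 2.9)(s + 3.6)(s + 3.2). Poles: -0.8, -2.9, -3.2, -3.6. All Re(p)<0: Yes (stable)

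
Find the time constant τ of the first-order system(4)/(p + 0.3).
First-order system: τ = -1/pole. Pole = -0.3. τ = -1/(-0.3) = 3.333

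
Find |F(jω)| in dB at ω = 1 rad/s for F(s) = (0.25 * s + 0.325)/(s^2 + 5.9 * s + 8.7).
Substitute s = j*1: F(j1) = 0.0422689 + 7.97024e-05j.
|F(j1)| = sqrt(Re² + Im²) = 0.04227.
20*log₁₀(0.04227) = -27.48 dB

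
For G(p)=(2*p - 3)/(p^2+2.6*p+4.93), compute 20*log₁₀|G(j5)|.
Substitute p = j*5: G(j5) = 0.332648 - 0.282789j.
|G(j5)| = sqrt(Re² + Im²) = 0.4366.
20*log₁₀(0.4366) = -7.20 dB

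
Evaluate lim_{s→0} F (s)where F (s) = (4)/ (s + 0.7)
DC gain = F(0) = num(0)/den(0) = 4/0.7 = 5.714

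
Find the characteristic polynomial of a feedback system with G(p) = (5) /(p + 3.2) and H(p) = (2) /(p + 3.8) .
Characteristic poly = G_den * H_den + G_num * H_num = (p^2 + 7*p + 12.16) + (10) = p^2 + 7*p + 22.16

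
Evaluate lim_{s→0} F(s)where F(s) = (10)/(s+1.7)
DC gain = F(0) = num(0)/den(0) = 10/1.7 = 5.882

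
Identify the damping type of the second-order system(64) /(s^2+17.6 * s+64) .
Standard form: ωn²/(s²+2ζωn·s+ωn²) gives ωn=8, ζ=1.1.
Overdamped (ζ = 1.1 > 1)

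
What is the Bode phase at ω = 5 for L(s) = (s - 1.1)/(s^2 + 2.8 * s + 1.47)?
Substitute s = j*5: L(j5) = 0.127902 - 0.136395j.
∠L(j5) = atan2(Im, Re) = atan2(-0.136395, 0.127902) = -46.84°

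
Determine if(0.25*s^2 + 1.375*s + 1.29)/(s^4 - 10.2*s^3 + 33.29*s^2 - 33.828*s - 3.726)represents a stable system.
Denominator: s^4 - 10.2*s^3 + 33.29*s^2 - 33.828*s - 3.726 = (s - 4.6)(s - 2.7)(s + 0.1)(s - 3). Poles: -0.1, 2.7, 3, 4.6. All Re(p)<0: No (unstable)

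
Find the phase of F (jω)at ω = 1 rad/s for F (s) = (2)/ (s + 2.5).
Substitute s = j*1: F(j1) = 0.689655 - 0.275862j.
∠F(j1) = atan2(Im, Re) = atan2(-0.275862, 0.689655) = -21.80°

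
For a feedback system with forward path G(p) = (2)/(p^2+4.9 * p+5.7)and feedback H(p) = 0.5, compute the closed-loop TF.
Closed-loop T = G/(1+GH).
Numerator: G_num * H_den = 2.
Denominator: G_den * H_den + G_num * H_num = (p^2 + 4.9*p + 5.7) + (1) = p^2 + 4.9*p + 6.7.
T(p) = (2)/(p^2 + 4.9*p + 6.7)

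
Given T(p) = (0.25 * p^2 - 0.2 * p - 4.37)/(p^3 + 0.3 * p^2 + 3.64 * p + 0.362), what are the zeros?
Set numerator = 0: 0.25*p^2 - 0.2*p - 4.37 = 0.25*(p - 4.6)(p + 3.8) = 0 → Zeros: -3.8, 4.6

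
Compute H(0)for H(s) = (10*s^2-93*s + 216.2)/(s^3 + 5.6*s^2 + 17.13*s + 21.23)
DC gain = H(0) = num(0)/den(0) = 216.2/21.23 = 10.18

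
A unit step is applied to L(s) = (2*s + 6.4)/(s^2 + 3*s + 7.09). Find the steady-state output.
FVT: lim_{t→∞} y(t) = lim_{s→0} s*Y(s) where Y(s) = L(s)/s.
= lim_{s→0} L(s) = L(0) = num(0)/den(0) = 6.4/7.09 = 0.9027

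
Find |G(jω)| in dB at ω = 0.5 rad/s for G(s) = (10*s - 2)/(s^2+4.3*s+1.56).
Substitute s = j*0.5: G(j0.5) = 1.28262 + 1.71173j.
|G(j0.5)| = sqrt(Re² + Im²) = 2.139.
20*log₁₀(2.139) = 6.60 dB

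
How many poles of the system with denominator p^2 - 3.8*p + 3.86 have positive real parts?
Poles: 1.9 + 0.5j, 1.9 - 0.5j. RHP poles (Re>0): 2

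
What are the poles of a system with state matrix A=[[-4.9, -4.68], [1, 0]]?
Eigenvalues solve det(λI - A) = 0.
Characteristic polynomial: λ^2 + 4.9*λ + 4.68 = 0.
Factor: (λ + 1.3)(λ + 3.6) = 0.
Roots: -1.3, -3.6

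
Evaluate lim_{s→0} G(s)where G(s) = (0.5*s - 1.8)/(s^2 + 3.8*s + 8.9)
DC gain = G(0) = num(0)/den(0) = -1.8/8.9 = -0.2022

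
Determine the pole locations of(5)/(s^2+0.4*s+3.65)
Set denominator = 0: s^2 + 0.4*s + 3.65 = 0 → Poles: -0.2 + 1.9j, -0.2 - 1.9j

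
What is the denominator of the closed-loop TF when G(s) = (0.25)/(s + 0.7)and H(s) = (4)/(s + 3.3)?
Characteristic poly = G_den * H_den + G_num * H_num = (s^2 + 4*s + 2.31) + (1) = s^2 + 4*s + 3.31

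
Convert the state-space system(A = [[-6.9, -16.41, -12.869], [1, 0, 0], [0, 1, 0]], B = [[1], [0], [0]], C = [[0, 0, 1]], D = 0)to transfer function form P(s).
P(s) = C(sI - A)⁻¹B + D.
Characteristic polynomial det(sI - A) = s^3 + 6.9*s^2 + 16.41*s + 12.869.
Numerator from C·adj(sI-A)·B + D·det(sI-A) = 1.
P(s) = (1)/(s^3 + 6.9*s^2 + 16.41*s + 12.869)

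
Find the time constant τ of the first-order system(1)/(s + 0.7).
First-order system: τ = -1/pole. Pole = -0.7. τ = -1/(-0.7) = 1.429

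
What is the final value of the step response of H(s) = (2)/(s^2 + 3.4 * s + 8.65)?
FVT: lim_{t→∞} y(t) = lim_{s→0} s*Y(s) where Y(s) = H(s)/s.
= lim_{s→0} H(s) = H(0) = num(0)/den(0) = 2/8.65 = 0.2312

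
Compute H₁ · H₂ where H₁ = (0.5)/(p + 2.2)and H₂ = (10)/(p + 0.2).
Series: H = H₁ · H₂ = (n₁·n₂)/(d₁·d₂).
Num: n₁·n₂ = 5. Den: d₁·d₂ = p^2 + 2.4*p + 0.44.
H(p) = (5)/(p^2 + 2.4*p + 0.44)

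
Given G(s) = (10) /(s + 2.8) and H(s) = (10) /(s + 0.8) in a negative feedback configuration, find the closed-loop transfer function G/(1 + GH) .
Closed-loop T = G/(1+GH).
Numerator: G_num * H_den = 10*s + 8.
Denominator: G_den * H_den + G_num * H_num = (s^2 + 3.6*s + 2.24) + (100) = s^2 + 3.6*s + 102.24.
T(s) = (10*s + 8)/(s^2 + 3.6*s + 102.24)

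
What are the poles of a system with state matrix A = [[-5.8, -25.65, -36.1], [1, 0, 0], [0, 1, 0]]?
Eigenvalues solve det(λI - A) = 0.
Characteristic polynomial: λ^3 + 5.8*λ^2 + 25.65*λ + 36.1 = 0.
Factor: (λ + 2)(λ^2 + 3.8*λ + 18.05) = 0.
Roots: -1.9 + 3.8j, -1.9 - 3.8j, -2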